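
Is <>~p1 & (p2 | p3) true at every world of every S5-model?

Tableau for the negation ~(<>~p1 & (p2 | p3)):
1. ~(<>~p1 & (p2 | p3)), u
2. ~(p2 | p3), u
3. ~p2, u
4. ~p3, u
Accessibility: uRu
The negation has an open branch (countermodel exists).

Not valid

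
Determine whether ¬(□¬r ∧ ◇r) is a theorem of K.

Tableau for the negation □¬r ∧ ◇r:
1. □¬r ∧ ◇r, w0
2. □¬r, w0   [∧-rule on 1]
3. ◇r, w0   [∧-rule on 1]
4. r, w1   [◇-rule on 3: fresh world w1, w0Rw1]
5. ¬r, w1   [□-rule on 2 via w0Rw1]
Accessibility: w0Rw1
Branch closes: r and ¬r both at w1.
Every branch of the negation's tableau closes; the branch above is one of them.

Valid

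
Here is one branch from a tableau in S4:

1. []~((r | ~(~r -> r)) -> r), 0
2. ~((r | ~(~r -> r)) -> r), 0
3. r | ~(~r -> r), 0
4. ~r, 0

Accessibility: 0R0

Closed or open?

Not closed

No atom appears with both signs at the same world.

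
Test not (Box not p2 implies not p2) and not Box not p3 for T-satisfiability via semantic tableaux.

1. not (Box not p2 implies not p2) and not Box not p3, 0
2. not (Box not p2 implies not p2), 0   [and-rule on 1]
3. not Box not p3, 0   [and-rule on 1]
4. Box not p2, 0   [neg-implies-rule on 2]
5. p2, 0   [neg-implies-rule on 2]
6. not p2, 0   [Box-rule on 4 via 0R0]
Accessibility: 0R0
Branch closes: p2 and not p2 both at 0.
All branches of the tableau close; one closing branch shown above.

Unsatisfiable (every branch closes)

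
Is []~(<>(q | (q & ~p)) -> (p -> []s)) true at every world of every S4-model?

Invalid (countermodel exists)

Tableau for the negation ~[]~(<>(q | (q & ~p)) -> (p -> []s)):
1. ~[]~(<>(q | (q & ~p)) -> (p -> []s)), u
2. <>(q | (q & ~p)) -> (p -> []s), v
3. p -> []s, v
4. []s, v
5. s, v
Accessibility: uRu, uRv, vRv
The negation has an open branch (countermodel exists).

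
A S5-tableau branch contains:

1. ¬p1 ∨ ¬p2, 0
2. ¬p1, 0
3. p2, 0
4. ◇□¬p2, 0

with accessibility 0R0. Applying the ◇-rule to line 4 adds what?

a fresh world 1 with 0R1, and □¬p2 at 1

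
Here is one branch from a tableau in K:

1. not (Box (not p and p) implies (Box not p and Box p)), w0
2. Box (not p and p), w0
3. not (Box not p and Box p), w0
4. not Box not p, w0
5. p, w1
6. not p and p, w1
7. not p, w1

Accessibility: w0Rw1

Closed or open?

Both p and not p appear at w1.

Yes, closed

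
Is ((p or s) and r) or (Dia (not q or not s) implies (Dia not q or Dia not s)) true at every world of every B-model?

Tableau for the negation not (((p or s) and r) or (Dia (not q or not s) implies (Dia not q or Dia not s))):
1. not (((p or s) and r) or (Dia (not q or not s) implies (Dia not q or Dia not s))), 0
2. not ((p or s) and r), 0
3. not (Dia (not q or not s) implies (Dia not q or Dia not s)), 0
4. Dia (not q or not s), 0
5. not (Dia not q or Dia not s), 0
6. not Dia not q, 0
7. not Dia not s, 0
8. q, 0
9. s, 0
10. not r, 0
11. not q or not s, 1
12. q, 1
13. s, 1
14. not s, 1
Accessibility: 0R0, 0R1, 1R0, 1R1
Branch closes: s and not s both at 1.
All branches of the negation close; one closing branch shown above.

Yes, valid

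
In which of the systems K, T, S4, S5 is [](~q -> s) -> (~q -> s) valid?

T-tableau for the negation ~([](~q -> s) -> (~q -> s)):
1. ~([](~q -> s) -> (~q -> s)), 0
2. [](~q -> s), 0
3. ~(~q -> s), 0
4. ~q, 0
5. ~s, 0
6. ~q -> s, 0
7. s, 0
Accessibility: 0R0
Branch closes: s and ~s both at 0.
Every branch closes (one shown): valid in T, hence also in S4, S5 (every theorem of T is a theorem of S4 and S5).
K-tableau for the negation ~([](~q -> s) -> (~q -> s)):
1. ~([](~q -> s) -> (~q -> s)), 0
2. [](~q -> s), 0
3. ~(~q -> s), 0
4. ~q, 0
5. ~s, 0
Complete open branch: countermodel on a K-frame, so not valid in K.

T, S4, S5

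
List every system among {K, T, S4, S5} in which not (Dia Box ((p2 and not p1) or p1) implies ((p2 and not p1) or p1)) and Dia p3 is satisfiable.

S4-tableau for the formula:
1. not (Dia Box ((p2 and not p1) or p1) implies ((p2 and not p1) or p1)) and Dia p3, u
2. not (Dia Box ((p2 and not p1) or p1) implies ((p2 and not p1) or p1)), u
3. Dia p3, u
4. Dia Box ((p2 and not p1) or p1), u
5. not ((p2 and not p1) or p1), u
6. not (p2 and not p1), u
7. not p1, u
8. not p2, u
9. p3, v
10. Box ((p2 and not p1) or p1), w
11. (p2 and not p1) or p1, w
12. p1, w
Accessibility: uRu, uRv, uRw, vRv, wRw
Complete open branch: satisfiable in S4, hence also in K, T (this S4-model is also a K-model and a T-model).
S5-tableau for the formula:
1. not (Dia Box ((p2 and not p1) or p1) implies ((p2 and not p1) or p1)) and Dia p3, u
2. not (Dia Box ((p2 and not p1) or p1) implies ((p2 and not p1) or p1)), u
3. Dia p3, u
4. Dia Box ((p2 and not p1) or p1), u
5. not ((p2 and not p1) or p1), u
6. not (p2 and not p1), u
7. not p1, u
8. not p2, u
9. p3, v
10. Box ((p2 and not p1) or p1), w
11. (p2 and not p1) or p1, u
12. (p2 and not p1) or p1, v
13. (p2 and not p1) or p1, w
14. p2 and not p1, u
15. p2, u
Accessibility: uRu, uRv, uRw, vRu, vRv, vRw, wRu, wRv, wRw
Branch closes: p2 and not p2 both at u.
Every branch closes (one shown): unsatisfiable in S5.

K, T, S4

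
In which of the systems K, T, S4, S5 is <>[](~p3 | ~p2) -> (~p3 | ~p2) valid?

S5

S5-tableau for the negation ~(<>[](~p3 | ~p2) -> (~p3 | ~p2)):
1. ~(<>[](~p3 | ~p2) -> (~p3 | ~p2)), u
2. <>[](~p3 | ~p2), u
3. ~(~p3 | ~p2), u
4. p3, u
5. p2, u
6. [](~p3 | ~p2), v
7. ~p3 | ~p2, u
8. ~p3 | ~p2, v
9. ~p2, u
Accessibility: uRu, uRv, vRu, vRv
Branch closes: p2 and ~p2 both at u.
Every branch closes (one shown): valid in S5.
S4-tableau for the negation ~(<>[](~p3 | ~p2) -> (~p3 | ~p2)):
1. ~(<>[](~p3 | ~p2) -> (~p3 | ~p2)), u
2. <>[](~p3 | ~p2), u
3. ~(~p3 | ~p2), u
4. p3, u
5. p2, u
6. [](~p3 | ~p2), v
7. ~p3 | ~p2, v
8. ~p2, v
Accessibility: uRu, uRv, vRv
Complete open branch: countermodel on an S4-frame, so not valid in S4, nor in K, T (the same frame is also a K-frame and a T-frame).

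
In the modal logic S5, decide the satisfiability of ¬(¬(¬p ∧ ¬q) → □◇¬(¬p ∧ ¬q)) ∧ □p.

1. ¬(¬(¬p ∧ ¬q) → □◇¬(¬p ∧ ¬q)) ∧ □p, w0
2. ¬(¬(¬p ∧ ¬q) → □◇¬(¬p ∧ ¬q)), w0   [∧-rule on 1]
3. □p, w0   [∧-rule on 1]
4. ¬(¬p ∧ ¬q), w0   [¬→-rule on 2]
5. ¬□◇¬(¬p ∧ ¬q), w0   [¬→-rule on 2]
6. p, w0   [□-rule on 3 via w0Rw0]
7. q, w0   [¬∧-rule on 4 (branches; this branch)]
8. ¬◇¬(¬p ∧ ¬q), w1   [¬□-rule on 5: fresh world w1, w0Rw1]
9. p, w1   [□-rule on 3 via w0Rw1]
10. ¬p ∧ ¬q, w0   [¬◇-rule on 8 via w1Rw0]
11. ¬p, w0   [∧-rule on 10]
12. ¬q, w0   [∧-rule on 10]
Accessibility: w0Rw0, w0Rw1, w1Rw0, w1Rw1
Branch closes: p and ¬p both at w0.
All branches of the tableau close; one closing branch shown above.

No, unsatisfiable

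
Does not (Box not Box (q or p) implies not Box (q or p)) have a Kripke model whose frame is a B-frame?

1. not (Box not Box (q or p) implies not Box (q or p)), 0
2. Box not Box (q or p), 0
3. Box (q or p), 0
4. not Box (q or p), 0
5. q or p, 0
6. p, 0
7. not (q or p), 1
8. not q, 1
9. not p, 1
10. not Box (q or p), 1
11. q or p, 1
12. p, 1
Accessibility: 0R0, 0R1, 1R0, 1R1
Branch closes: p and not p both at 1.
All branches of the tableau close; one closing branch shown above.

No, unsatisfiable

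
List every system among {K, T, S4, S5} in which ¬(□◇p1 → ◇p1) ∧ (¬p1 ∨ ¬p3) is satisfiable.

K-tableau for the formula:
1. ¬(□◇p1 → ◇p1) ∧ (¬p1 ∨ ¬p3), 0
2. ¬(□◇p1 → ◇p1), 0
3. ¬p1 ∨ ¬p3, 0
4. □◇p1, 0
5. ¬◇p1, 0
6. ¬p3, 0
Complete open branch: satisfiable in K.
T-tableau for the formula:
1. ¬(□◇p1 → ◇p1) ∧ (¬p1 ∨ ¬p3), 0
2. ¬(□◇p1 → ◇p1), 0
3. ¬p1 ∨ ¬p3, 0
4. □◇p1, 0
5. ¬◇p1, 0
6. ◇p1, 0
7. ¬p1, 0
8. ¬p3, 0
9. p1, 1
10. ◇p1, 1
11. ¬p1, 1
Accessibility: 0R0, 0R1, 1R1
Branch closes: p1 and ¬p1 both at 1.
Every branch closes (one shown): unsatisfiable in T, hence also in S4, S5 (every S4/S5-frame is a T-frame).

K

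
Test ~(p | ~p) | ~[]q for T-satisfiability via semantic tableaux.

1. ~(p | ~p) | ~[]q, u
2. ~[]q, u
3. ~q, v
Accessibility: uRu, uRv, vRv

Yes, satisfiable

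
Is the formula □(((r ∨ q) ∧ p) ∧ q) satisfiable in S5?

1. □(((r ∨ q) ∧ p) ∧ q), 0
2. ((r ∨ q) ∧ p) ∧ q, 0   [□-rule on 1 via 0R0]
3. (r ∨ q) ∧ p, 0   [∧-rule on 2]
4. q, 0   [∧-rule on 2]
5. r ∨ q, 0   [∧-rule on 3]
6. p, 0   [∧-rule on 3]
Accessibility: 0R0

Yes, satisfiable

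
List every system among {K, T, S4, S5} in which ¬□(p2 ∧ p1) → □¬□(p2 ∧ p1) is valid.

S5-tableau for the negation ¬(¬□(p2 ∧ p1) → □¬□(p2 ∧ p1)):
1. ¬(¬□(p2 ∧ p1) → □¬□(p2 ∧ p1)), w0
2. ¬□(p2 ∧ p1), w0
3. ¬□¬□(p2 ∧ p1), w0
4. ¬(p2 ∧ p1), w1
5. ¬p1, w1
6. □(p2 ∧ p1), w2
7. p2 ∧ p1, w0
8. p2, w0
9. p1, w0
10. p2 ∧ p1, w1
11. p2, w1
12. p1, w1
Accessibility: w0Rw0, w0Rw1, w0Rw2, w1Rw0, w1Rw1, w1Rw2, w2Rw0, w2Rw1, w2Rw2
Branch closes: p1 and ¬p1 both at w1.
Every branch closes (one shown): valid in S5.
S4-tableau for the negation ¬(¬□(p2 ∧ p1) → □¬□(p2 ∧ p1)):
1. ¬(¬□(p2 ∧ p1) → □¬□(p2 ∧ p1)), w0
2. ¬□(p2 ∧ p1), w0
3. ¬□¬□(p2 ∧ p1), w0
4. ¬(p2 ∧ p1), w1
5. ¬p1, w1
6. □(p2 ∧ p1), w2
7. p2 ∧ p1, w2
8. p2, w2
9. p1, w2
Accessibility: w0Rw0, w0Rw1, w0Rw2, w1Rw1, w2Rw2
Complete open branch: countermodel on an S4-frame, so not valid in S4, nor in K, T (the same frame is also a K-frame and a T-frame).

S5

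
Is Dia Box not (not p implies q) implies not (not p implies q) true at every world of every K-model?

Invalid (countermodel exists)

Tableau for the negation not (Dia Box not (not p implies q) implies not (not p implies q)):
1. not (Dia Box not (not p implies q) implies not (not p implies q)), 0
2. Dia Box not (not p implies q), 0
3. not p implies q, 0
4. q, 0
5. Box not (not p implies q), 1
Accessibility: 0R1
The negation has an open branch (countermodel exists).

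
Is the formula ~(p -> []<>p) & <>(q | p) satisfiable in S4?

Yes, satisfiable

1. ~(p -> []<>p) & <>(q | p), w0
2. ~(p -> []<>p), w0
3. <>(q | p), w0
4. p, w0
5. ~[]<>p, w0
6. q | p, w1
7. p, w1
8. ~<>p, w2
9. ~p, w2
Accessibility: w0Rw0, w0Rw1, w0Rw2, w1Rw1, w2Rw2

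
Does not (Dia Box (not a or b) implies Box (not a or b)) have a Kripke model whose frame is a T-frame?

1. not (Dia Box (not a or b) implies Box (not a or b)), w0
2. Dia Box (not a or b), w0
3. not Box (not a or b), w0
4. Box (not a or b), w1
5. not a or b, w1
6. b, w1
7. not (not a or b), w2
8. a, w2
9. not b, w2
Accessibility: w0Rw0, w0Rw1, w0Rw2, w1Rw1, w2Rw2

Satisfiable (open branch found)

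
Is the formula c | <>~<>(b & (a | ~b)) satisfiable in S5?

Satisfiable (open branch found)

1. c | <>~<>(b & (a | ~b)), 0
2. <>~<>(b & (a | ~b)), 0
3. ~<>(b & (a | ~b)), 1
4. ~(b & (a | ~b)), 0
5. ~(b & (a | ~b)), 1
6. ~(a | ~b), 0
7. ~a, 0
8. b, 0
9. ~(a | ~b), 1
10. ~a, 1
11. b, 1
Accessibility: 0R0, 0R1, 1R0, 1R1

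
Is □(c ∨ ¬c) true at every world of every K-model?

Valid in K

Tableau for the negation ¬□(c ∨ ¬c):
1. ¬□(c ∨ ¬c), u
2. ¬(c ∨ ¬c), v   [¬□-rule on 1: fresh world v, uRv]
3. ¬c, v   [¬∨-rule on 2]
4. c, v   [¬∨-rule on 2]
Accessibility: uRv
Branch closes: c and ¬c both at v.
Every branch of the negation's tableau closes; the branch above is one of them.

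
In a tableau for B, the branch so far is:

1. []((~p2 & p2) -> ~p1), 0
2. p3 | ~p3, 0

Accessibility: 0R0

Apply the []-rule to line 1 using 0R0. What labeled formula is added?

(~p2 & p2) -> ~p1, 0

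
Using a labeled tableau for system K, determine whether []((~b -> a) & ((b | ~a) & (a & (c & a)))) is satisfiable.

Satisfiable

1. []((~b -> a) & ((b | ~a) & (a & (c & a)))), w0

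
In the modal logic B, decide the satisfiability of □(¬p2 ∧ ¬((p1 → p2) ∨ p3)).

1. □(¬p2 ∧ ¬((p1 → p2) ∨ p3)), w0
2. ¬p2 ∧ ¬((p1 → p2) ∨ p3), w0
3. ¬p2, w0
4. ¬((p1 → p2) ∨ p3), w0
5. ¬(p1 → p2), w0
6. ¬p3, w0
7. p1, w0
Accessibility: w0Rw0

Satisfiable (open branch found)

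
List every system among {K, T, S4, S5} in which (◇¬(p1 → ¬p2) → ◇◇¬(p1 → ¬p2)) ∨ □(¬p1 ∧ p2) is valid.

T-tableau for the negation ¬((◇¬(p1 → ¬p2) → ◇◇¬(p1 → ¬p2)) ∨ □(¬p1 ∧ p2)):
1. ¬((◇¬(p1 → ¬p2) → ◇◇¬(p1 → ¬p2)) ∨ □(¬p1 ∧ p2)), w0
2. ¬(◇¬(p1 → ¬p2) → ◇◇¬(p1 → ¬p2)), w0
3. ¬□(¬p1 ∧ p2), w0
4. ◇¬(p1 → ¬p2), w0
5. ¬◇◇¬(p1 → ¬p2), w0
6. ¬◇¬(p1 → ¬p2), w0
7. p1 → ¬p2, w0
8. ¬p2, w0
9. ¬(¬p1 ∧ p2), w1
10. ¬◇¬(p1 → ¬p2), w1
11. p1 → ¬p2, w1
12. ¬p2, w1
13. ¬(p1 → ¬p2), w2
14. p1, w2
15. p2, w2
16. ¬◇¬(p1 → ¬p2), w2
17. p1 → ¬p2, w2
18. ¬p2, w2
Accessibility: w0Rw0, w0Rw1, w0Rw2, w1Rw1, w2Rw2
Branch closes: p2 and ¬p2 both at w2.
Every branch closes (one shown): valid in T, hence also in S4, S5 (every theorem of T is a theorem of S4 and S5).
K-tableau for the negation ¬((◇¬(p1 → ¬p2) → ◇◇¬(p1 → ¬p2)) ∨ □(¬p1 ∧ p2)):
1. ¬((◇¬(p1 → ¬p2) → ◇◇¬(p1 → ¬p2)) ∨ □(¬p1 ∧ p2)), w0
2. ¬(◇¬(p1 → ¬p2) → ◇◇¬(p1 → ¬p2)), w0
3. ¬□(¬p1 ∧ p2), w0
4. ◇¬(p1 → ¬p2), w0
5. ¬◇◇¬(p1 → ¬p2), w0
6. ¬(¬p1 ∧ p2), w1
7. ¬◇¬(p1 → ¬p2), w1
8. ¬p2, w1
9. ¬(p1 → ¬p2), w2
10. p1, w2
11. p2, w2
12. ¬◇¬(p1 → ¬p2), w2
Accessibility: w0Rw1, w0Rw2
Complete open branch: countermodel on a K-frame, so not valid in K.

T, S4, S5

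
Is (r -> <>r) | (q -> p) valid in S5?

Valid in S5

Tableau for the negation ~((r -> <>r) | (q -> p)):
1. ~((r -> <>r) | (q -> p)), u
2. ~(r -> <>r), u   [~|-rule on 1]
3. ~(q -> p), u   [~|-rule on 1]
4. r, u   [~->-rule on 2]
5. ~<>r, u   [~->-rule on 2]
6. q, u   [~->-rule on 3]
7. ~p, u   [~->-rule on 3]
8. ~r, u   [~<>-rule on 5 via uRu]
Accessibility: uRu
Branch closes: r and ~r both at u.
All branches of the negation close; one closing branch shown above.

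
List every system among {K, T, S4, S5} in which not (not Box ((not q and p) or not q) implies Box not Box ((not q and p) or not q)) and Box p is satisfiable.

S5-tableau for the formula:
1. not (not Box ((not q and p) or not q) implies Box not Box ((not q and p) or not q)) and Box p, u
2. not (not Box ((not q and p) or not q) implies Box not Box ((not q and p) or not q)), u   [and-rule on 1]
3. Box p, u   [and-rule on 1]
4. not Box ((not q and p) or not q), u   [neg-implies-rule on 2]
5. not Box not Box ((not q and p) or not q), u   [neg-implies-rule on 2]
6. p, u   [Box-rule on 3 via uRu]
7. not ((not q and p) or not q), v   [neg-Box-rule on 4: fresh world v, uRv]
8. not (not q and p), v   [neg-or-rule on 7]
9. q, v   [neg-or-rule on 7]
10. p, v   [Box-rule on 3 via uRv]
11. Box ((not q and p) or not q), w   [neg-Box-rule on 5: fresh world w, uRw]
12. p, w   [Box-rule on 3 via uRw]
13. (not q and p) or not q, u   [Box-rule on 11 via wRu]
14. (not q and p) or not q, v   [Box-rule on 11 via wRv]
15. (not q and p) or not q, w   [Box-rule on 11 via wRw]
16. not q and p, u   [or-rule on 13 (branches; this branch)]
17. not q, u   [and-rule on 16]
18. not q and p, v   [or-rule on 14 (branches; this branch)]
19. not q, v   [and-rule on 18]
Accessibility: uRu, uRv, uRw, vRu, vRv, vRw, wRu, wRv, wRw
Branch closes: q and not q both at v.
Every branch closes (one shown): unsatisfiable in S5.
S4-tableau for the formula:
1. not (not Box ((not q and p) or not q) implies Box not Box ((not q and p) or not q)) and Box p, u
2. not (not Box ((not q and p) or not q) implies Box not Box ((not q and p) or not q)), u   [and-rule on 1]
3. Box p, u   [and-rule on 1]
4. not Box ((not q and p) or not q), u   [neg-implies-rule on 2]
5. not Box not Box ((not q and p) or not q), u   [neg-implies-rule on 2]
6. p, u   [Box-rule on 3 via uRu]
7. not ((not q and p) or not q), v   [neg-Box-rule on 4: fresh world v, uRv]
8. not (not q and p), v   [neg-or-rule on 7]
9. q, v   [neg-or-rule on 7]
10. p, v   [Box-rule on 3 via uRv]
11. Box ((not q and p) or not q), w   [neg-Box-rule on 5: fresh world w, uRw]
12. p, w   [Box-rule on 3 via uRw]
13. (not q and p) or not q, w   [Box-rule on 11 via wRw]
14. not q, w   [or-rule on 13 (branches; this branch)]
Accessibility: uRu, uRv, uRw, vRv, wRw
Complete open branch: satisfiable in S4, hence also in K, T (this S4-model is also a K-model and a T-model).

K, T, S4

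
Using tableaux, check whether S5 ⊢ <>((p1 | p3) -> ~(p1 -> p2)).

No, not valid

Tableau for the negation ~<>((p1 | p3) -> ~(p1 -> p2)):
1. ~<>((p1 | p3) -> ~(p1 -> p2)), 0
2. ~((p1 | p3) -> ~(p1 -> p2)), 0
3. p1 | p3, 0
4. p1 -> p2, 0
5. p3, 0
6. p2, 0
Accessibility: 0R0
The negation has an open branch (countermodel exists).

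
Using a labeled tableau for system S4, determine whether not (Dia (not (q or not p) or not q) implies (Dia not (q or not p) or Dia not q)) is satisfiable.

No, unsatisfiable

1. not (Dia (not (q or not p) or not q) implies (Dia not (q or not p) or Dia not q)), w0
2. Dia (not (q or not p) or not q), w0
3. not (Dia not (q or not p) or Dia not q), w0
4. not Dia not (q or not p), w0
5. not Dia not q, w0
6. q or not p, w0
7. q, w0
8. not p, w0
9. not (q or not p) or not q, w1
10. q or not p, w1
11. q, w1
12. not (q or not p), w1
13. not q, w1
14. p, w1
Accessibility: w0Rw0, w0Rw1, w1Rw1
Branch closes: q and not q both at w1.
Every branch closes; the branch above is one of them.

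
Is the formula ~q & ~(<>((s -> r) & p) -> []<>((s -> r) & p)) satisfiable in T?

1. ~q & ~(<>((s -> r) & p) -> []<>((s -> r) & p)), u
2. ~q, u   [&-rule on 1]
3. ~(<>((s -> r) & p) -> []<>((s -> r) & p)), u   [&-rule on 1]
4. <>((s -> r) & p), u   [~->-rule on 3]
5. ~[]<>((s -> r) & p), u   [~->-rule on 3]
6. (s -> r) & p, v   [<>-rule on 4: fresh world v, uRv]
7. s -> r, v   [&-rule on 6]
8. p, v   [&-rule on 6]
9. r, v   [->-rule on 7 (branches; this branch)]
10. ~<>((s -> r) & p), w   [~[]-rule on 5: fresh world w, uRw]
11. ~((s -> r) & p), w   [~<>-rule on 10 via wRw]
12. ~p, w   [~&-rule on 11 (branches; this branch)]
Accessibility: uRu, uRv, uRw, vRv, wRw

Satisfiable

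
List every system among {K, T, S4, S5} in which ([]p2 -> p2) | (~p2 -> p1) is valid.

T, S4, S5

T-tableau for the negation ~(([]p2 -> p2) | (~p2 -> p1)):
1. ~(([]p2 -> p2) | (~p2 -> p1)), u
2. ~([]p2 -> p2), u   [~|-rule on 1]
3. ~(~p2 -> p1), u   [~|-rule on 1]
4. []p2, u   [~->-rule on 2]
5. ~p2, u   [~->-rule on 2]
6. ~p1, u   [~->-rule on 3]
7. p2, u   [[]-rule on 4 via uRu]
Accessibility: uRu
Branch closes: p2 and ~p2 both at u.
Every branch closes (one shown): valid in T, hence also in S4, S5 (every theorem of T is a theorem of S4 and S5).
K-tableau for the negation ~(([]p2 -> p2) | (~p2 -> p1)):
1. ~(([]p2 -> p2) | (~p2 -> p1)), u
2. ~([]p2 -> p2), u   [~|-rule on 1]
3. ~(~p2 -> p1), u   [~|-rule on 1]
4. []p2, u   [~->-rule on 2]
5. ~p2, u   [~->-rule on 2]
6. ~p1, u   [~->-rule on 3]
Complete open branch: countermodel on a K-frame, so not valid in K.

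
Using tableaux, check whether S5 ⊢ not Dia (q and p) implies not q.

Not valid

Tableau for the negation not (not Dia (q and p) implies not q):
1. not (not Dia (q and p) implies not q), u
2. not Dia (q and p), u
3. q, u
4. not (q and p), u
5. not p, u
Accessibility: uRu
The negation has an open branch (countermodel exists).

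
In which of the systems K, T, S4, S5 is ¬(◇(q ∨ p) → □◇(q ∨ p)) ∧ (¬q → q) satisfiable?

K, T, S4

S4-tableau for the formula:
1. ¬(◇(q ∨ p) → □◇(q ∨ p)) ∧ (¬q → q), w0
2. ¬(◇(q ∨ p) → □◇(q ∨ p)), w0
3. ¬q → q, w0
4. ◇(q ∨ p), w0
5. ¬□◇(q ∨ p), w0
6. q, w0
7. q ∨ p, w1
8. p, w1
9. ¬◇(q ∨ p), w2
10. ¬(q ∨ p), w2
11. ¬q, w2
12. ¬p, w2
Accessibility: w0Rw0, w0Rw1, w0Rw2, w1Rw1, w2Rw2
Complete open branch: satisfiable in S4, hence also in K, T (this S4-model is also a K-model and a T-model).
S5-tableau for the formula:
1. ¬(◇(q ∨ p) → □◇(q ∨ p)) ∧ (¬q → q), w0
2. ¬(◇(q ∨ p) → □◇(q ∨ p)), w0
3. ¬q → q, w0
4. ◇(q ∨ p), w0
5. ¬□◇(q ∨ p), w0
6. q, w0
7. q ∨ p, w1
8. p, w1
9. ¬◇(q ∨ p), w2
10. ¬(q ∨ p), w0
11. ¬q, w0
12. ¬p, w0
Accessibility: w0Rw0, w0Rw1, w0Rw2, w1Rw0, w1Rw1, w1Rw2, w2Rw0, w2Rw1, w2Rw2
Branch closes: q and ¬q both at w0.
Every branch closes (one shown): unsatisfiable in S5.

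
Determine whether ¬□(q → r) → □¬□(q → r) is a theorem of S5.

Tableau for the negation ¬(¬□(q → r) → □¬□(q → r)):
1. ¬(¬□(q → r) → □¬□(q → r)), 0
2. ¬□(q → r), 0
3. ¬□¬□(q → r), 0
4. ¬(q → r), 1
5. q, 1
6. ¬r, 1
7. □(q → r), 2
8. q → r, 0
9. q → r, 1
10. q → r, 2
11. r, 0
12. r, 1
Accessibility: 0R0, 0R1, 0R2, 1R0, 1R1, 1R2, 2R0, 2R1, 2R2
Branch closes: r and ¬r both at 1.
Every branch of the negation's tableau closes; the branch above is one of them.

Valid in S5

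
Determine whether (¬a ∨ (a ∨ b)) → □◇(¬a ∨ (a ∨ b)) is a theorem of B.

Valid

Tableau for the negation ¬((¬a ∨ (a ∨ b)) → □◇(¬a ∨ (a ∨ b))):
1. ¬((¬a ∨ (a ∨ b)) → □◇(¬a ∨ (a ∨ b))), 0
2. ¬a ∨ (a ∨ b), 0
3. ¬□◇(¬a ∨ (a ∨ b)), 0
4. a ∨ b, 0
5. b, 0
6. ¬◇(¬a ∨ (a ∨ b)), 1
7. ¬(¬a ∨ (a ∨ b)), 0
8. a, 0
9. ¬(a ∨ b), 0
10. ¬a, 0
11. ¬b, 0
Accessibility: 0R0, 0R1, 1R0, 1R1
Branch closes: a and ¬a both at 0.
Every branch of the negation's tableau closes; the branch above is one of them.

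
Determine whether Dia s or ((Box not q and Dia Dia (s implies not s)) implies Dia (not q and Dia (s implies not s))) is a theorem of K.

Valid in K

Tableau for the negation not (Dia s or ((Box not q and Dia Dia (s implies not s)) implies Dia (not q and Dia (s implies not s)))):
1. not (Dia s or ((Box not q and Dia Dia (s implies not s)) implies Dia (not q and Dia (s implies not s)))), 0
2. not Dia s, 0
3. not ((Box not q and Dia Dia (s implies not s)) implies Dia (not q and Dia (s implies not s))), 0
4. Box not q and Dia Dia (s implies not s), 0
5. not Dia (not q and Dia (s implies not s)), 0
6. Box not q, 0
7. Dia Dia (s implies not s), 0
8. Dia (s implies not s), 1
9. not s, 1
10. not (not q and Dia (s implies not s)), 1
11. not q, 1
12. not Dia (s implies not s), 1
13. s implies not s, 2
14. not (s implies not s), 2
15. s, 2
16. not s, 2
Accessibility: 0R1, 1R2
Branch closes: s and not s both at 2.
Every branch of the negation's tableau closes; the branch above is one of them.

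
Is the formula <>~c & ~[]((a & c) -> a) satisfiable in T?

1. <>~c & ~[]((a & c) -> a), 0
2. <>~c, 0   [&-rule on 1]
3. ~[]((a & c) -> a), 0   [&-rule on 1]
4. ~c, 1   [<>-rule on 2: fresh world 1, 0R1]
5. ~((a & c) -> a), 2   [~[]-rule on 3: fresh world 2, 0R2]
6. a & c, 2   [~->-rule on 5]
7. ~a, 2   [~->-rule on 5]
8. a, 2   [&-rule on 6]
9. c, 2   [&-rule on 6]
Accessibility: 0R0, 0R1, 0R2, 1R1, 2R2
Branch closes: a and ~a both at 2.
All branches of the tableau close; one closing branch shown above.

No, unsatisfiable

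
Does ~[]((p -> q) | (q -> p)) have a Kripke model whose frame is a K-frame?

No, unsatisfiable

1. ~[]((p -> q) | (q -> p)), 0
2. ~((p -> q) | (q -> p)), 1   [~[]-rule on 1: fresh world 1, 0R1]
3. ~(p -> q), 1   [~|-rule on 2]
4. ~(q -> p), 1   [~|-rule on 2]
5. p, 1   [~->-rule on 3]
6. ~q, 1   [~->-rule on 3]
7. q, 1   [~->-rule on 4]
8. ~p, 1   [~->-rule on 4]
Accessibility: 0R1
Branch closes: q and ~q both at 1.
All branches of the tableau close; one closing branch shown above.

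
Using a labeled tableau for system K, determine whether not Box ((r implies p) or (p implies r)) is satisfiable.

Unsatisfiable (every branch closes)

1. not Box ((r implies p) or (p implies r)), w0
2. not ((r implies p) or (p implies r)), w1
3. not (r implies p), w1
4. not (p implies r), w1
5. r, w1
6. not p, w1
7. p, w1
8. not r, w1
Accessibility: w0Rw1
Branch closes: p and not p both at w1.
All branches of the tableau close; one closing branch shown above.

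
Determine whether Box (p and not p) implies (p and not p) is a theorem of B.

Tableau for the negation not (Box (p and not p) implies (p and not p)):
1. not (Box (p and not p) implies (p and not p)), w0
2. Box (p and not p), w0   [neg-implies-rule on 1]
3. not (p and not p), w0   [neg-implies-rule on 1]
4. p and not p, w0   [Box-rule on 2 via w0Rw0]
5. p, w0   [and-rule on 4]
6. not p, w0   [and-rule on 4]
Accessibility: w0Rw0
Branch closes: p and not p both at w0.
All branches of the negation close; one closing branch shown above.

Yes, valid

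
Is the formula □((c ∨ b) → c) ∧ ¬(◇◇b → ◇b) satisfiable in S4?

1. □((c ∨ b) → c) ∧ ¬(◇◇b → ◇b), u
2. □((c ∨ b) → c), u
3. ¬(◇◇b → ◇b), u
4. ◇◇b, u
5. ¬◇b, u
6. (c ∨ b) → c, u
7. ¬b, u
8. ¬(c ∨ b), u
9. ¬c, u
10. ◇b, v
11. (c ∨ b) → c, v
12. ¬b, v
13. ¬(c ∨ b), v
14. ¬c, v
15. b, w
16. (c ∨ b) → c, w
17. ¬b, w
Accessibility: uRu, uRv, uRw, vRv, vRw, wRw
Branch closes: b and ¬b both at w.
(One branch shown.) All branches close.

Unsatisfiable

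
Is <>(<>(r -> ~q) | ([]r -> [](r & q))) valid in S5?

Tableau for the negation ~<>(<>(r -> ~q) | ([]r -> [](r & q))):
1. ~<>(<>(r -> ~q) | ([]r -> [](r & q))), 0
2. ~(<>(r -> ~q) | ([]r -> [](r & q))), 0
3. ~<>(r -> ~q), 0
4. ~([]r -> [](r & q)), 0
5. []r, 0
6. ~[](r & q), 0
7. ~(r -> ~q), 0
8. r, 0
9. q, 0
10. ~(r & q), 1
11. ~(<>(r -> ~q) | ([]r -> [](r & q))), 1
12. ~<>(r -> ~q), 1
13. ~([]r -> [](r & q)), 1
14. []r, 1
15. ~[](r & q), 1
16. ~(r -> ~q), 1
17. r, 1
18. q, 1
19. ~q, 1
Accessibility: 0R0, 0R1, 1R0, 1R1
Branch closes: q and ~q both at 1.
All branches of the negation close; one closing branch shown above.

Valid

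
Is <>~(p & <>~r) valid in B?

No, not valid

Tableau for the negation ~<>~(p & <>~r):
1. ~<>~(p & <>~r), 0
2. p & <>~r, 0
3. p, 0
4. <>~r, 0
5. ~r, 1
6. p & <>~r, 1
7. p, 1
8. <>~r, 1
9. ~r, 2
Accessibility: 0R0, 0R1, 1R0, 1R1, 1R2, 2R1, 2R2
The negation has an open branch (countermodel exists).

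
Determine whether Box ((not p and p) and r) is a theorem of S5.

Tableau for the negation not Box ((not p and p) and r):
1. not Box ((not p and p) and r), u
2. not ((not p and p) and r), v   [neg-Box-rule on 1: fresh world v, uRv]
3. not r, v   [neg-and-rule on 2 (branches; this branch)]
Accessibility: uRu, uRv, vRu, vRv
The negation has an open branch (countermodel exists).

Not valid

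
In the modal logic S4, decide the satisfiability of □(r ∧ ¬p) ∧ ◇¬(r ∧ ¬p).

1. □(r ∧ ¬p) ∧ ◇¬(r ∧ ¬p), u
2. □(r ∧ ¬p), u   [∧-rule on 1]
3. ◇¬(r ∧ ¬p), u   [∧-rule on 1]
4. r ∧ ¬p, u   [□-rule on 2 via uRu]
5. r, u   [∧-rule on 4]
6. ¬p, u   [∧-rule on 4]
7. ¬(r ∧ ¬p), v   [◇-rule on 3: fresh world v, uRv]
8. r ∧ ¬p, v   [□-rule on 2 via uRv]
9. r, v   [∧-rule on 8]
10. ¬p, v   [∧-rule on 8]
11. p, v   [¬∧-rule on 7 (branches; this branch)]
Accessibility: uRu, uRv, vRv
Branch closes: p and ¬p both at v.
All branches of the tableau close; one closing branch shown above.

Unsatisfiable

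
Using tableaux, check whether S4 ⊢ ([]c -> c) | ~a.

Valid in S4

Tableau for the negation ~(([]c -> c) | ~a):
1. ~(([]c -> c) | ~a), w0
2. ~([]c -> c), w0   [~|-rule on 1]
3. a, w0   [~|-rule on 1]
4. []c, w0   [~->-rule on 2]
5. ~c, w0   [~->-rule on 2]
6. c, w0   [[]-rule on 4 via w0Rw0]
Accessibility: w0Rw0
Branch closes: c and ~c both at w0.
All branches of the negation close; one closing branch shown above.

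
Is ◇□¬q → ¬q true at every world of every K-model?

Invalid (countermodel exists)

Tableau for the negation ¬(◇□¬q → ¬q):
1. ¬(◇□¬q → ¬q), w0
2. ◇□¬q, w0
3. q, w0
4. □¬q, w1
Accessibility: w0Rw1
The negation has an open branch (countermodel exists).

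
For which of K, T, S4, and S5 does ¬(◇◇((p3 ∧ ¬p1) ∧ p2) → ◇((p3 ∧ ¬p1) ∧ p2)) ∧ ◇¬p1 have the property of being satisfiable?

T-tableau for the formula:
1. ¬(◇◇((p3 ∧ ¬p1) ∧ p2) → ◇((p3 ∧ ¬p1) ∧ p2)) ∧ ◇¬p1, w0
2. ¬(◇◇((p3 ∧ ¬p1) ∧ p2) → ◇((p3 ∧ ¬p1) ∧ p2)), w0   [∧-rule on 1]
3. ◇¬p1, w0   [∧-rule on 1]
4. ◇◇((p3 ∧ ¬p1) ∧ p2), w0   [¬→-rule on 2]
5. ¬◇((p3 ∧ ¬p1) ∧ p2), w0   [¬→-rule on 2]
6. ¬((p3 ∧ ¬p1) ∧ p2), w0   [¬◇-rule on 5 via w0Rw0]
7. ¬p2, w0   [¬∧-rule on 6 (branches; this branch)]
8. ¬p1, w1   [◇-rule on 3: fresh world w1, w0Rw1]
9. ¬((p3 ∧ ¬p1) ∧ p2), w1   [¬◇-rule on 5 via w0Rw1]
10. ¬p2, w1   [¬∧-rule on 9 (branches; this branch)]
11. ◇((p3 ∧ ¬p1) ∧ p2), w2   [◇-rule on 4: fresh world w2, w0Rw2]
12. ¬((p3 ∧ ¬p1) ∧ p2), w2   [¬◇-rule on 5 via w0Rw2]
13. ¬p2, w2   [¬∧-rule on 12 (branches; this branch)]
14. (p3 ∧ ¬p1) ∧ p2, w3   [◇-rule on 11: fresh world w3, w2Rw3]
15. p3 ∧ ¬p1, w3   [∧-rule on 14]
16. p2, w3   [∧-rule on 14]
17. p3, w3   [∧-rule on 15]
18. ¬p1, w3   [∧-rule on 15]
Accessibility: w0Rw0, w0Rw1, w0Rw2, w1Rw1, w2Rw2, w2Rw3, w3Rw3
Complete open branch: satisfiable in T, hence also in K (this T-model is also a K-model).
S4-tableau for the formula:
1. ¬(◇◇((p3 ∧ ¬p1) ∧ p2) → ◇((p3 ∧ ¬p1) ∧ p2)) ∧ ◇¬p1, w0
2. ¬(◇◇((p3 ∧ ¬p1) ∧ p2) → ◇((p3 ∧ ¬p1) ∧ p2)), w0   [∧-rule on 1]
3. ◇¬p1, w0   [∧-rule on 1]
4. ◇◇((p3 ∧ ¬p1) ∧ p2), w0   [¬→-rule on 2]
5. ¬◇((p3 ∧ ¬p1) ∧ p2), w0   [¬→-rule on 2]
6. ¬((p3 ∧ ¬p1) ∧ p2), w0   [¬◇-rule on 5 via w0Rw0]
7. ¬(p3 ∧ ¬p1), w0   [¬∧-rule on 6 (branches; this branch)]
8. p1, w0   [¬∧-rule on 7 (branches; this branch)]
9. ¬p1, w1   [◇-rule on 3: fresh world w1, w0Rw1]
10. ¬((p3 ∧ ¬p1) ∧ p2), w1   [¬◇-rule on 5 via w0Rw1]
11. ¬(p3 ∧ ¬p1), w1   [¬∧-rule on 10 (branches; this branch)]
12. ¬p3, w1   [¬∧-rule on 11 (branches; this branch)]
13. ◇((p3 ∧ ¬p1) ∧ p2), w2   [◇-rule on 4: fresh world w2, w0Rw2]
14. ¬((p3 ∧ ¬p1) ∧ p2), w2   [¬◇-rule on 5 via w0Rw2]
15. ¬(p3 ∧ ¬p1), w2   [¬∧-rule on 14 (branches; this branch)]
16. p1, w2   [¬∧-rule on 15 (branches; this branch)]
17. (p3 ∧ ¬p1) ∧ p2, w3   [◇-rule on 13: fresh world w3, w2Rw3]
18. p3 ∧ ¬p1, w3   [∧-rule on 17]
19. p2, w3   [∧-rule on 17]
20. p3, w3   [∧-rule on 18]
21. ¬p1, w3   [∧-rule on 18]
22. ¬((p3 ∧ ¬p1) ∧ p2), w3   [¬◇-rule on 5 via w0Rw3]
23. ¬(p3 ∧ ¬p1), w3   [¬∧-rule on 22 (branches; this branch)]
24. p1, w3   [¬∧-rule on 23 (branches; this branch)]
Accessibility: w0Rw0, w0Rw1, w0Rw2, w0Rw3, w1Rw1, w2Rw2, w2Rw3, w3Rw3
Branch closes: p1 and ¬p1 both at w3.
Every branch closes (one shown): unsatisfiable in S4, hence also in S5 (every S5-frame is an S4-frame).

K, T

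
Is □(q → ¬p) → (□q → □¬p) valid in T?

Tableau for the negation ¬(□(q → ¬p) → (□q → □¬p)):
1. ¬(□(q → ¬p) → (□q → □¬p)), 0
2. □(q → ¬p), 0   [¬→-rule on 1]
3. ¬(□q → □¬p), 0   [¬→-rule on 1]
4. □q, 0   [¬→-rule on 3]
5. ¬□¬p, 0   [¬→-rule on 3]
6. q → ¬p, 0   [□-rule on 2 via 0R0]
7. q, 0   [□-rule on 4 via 0R0]
8. ¬p, 0   [→-rule on 6 (branches; this branch)]
9. p, 1   [¬□-rule on 5: fresh world 1, 0R1]
10. q → ¬p, 1   [□-rule on 2 via 0R1]
11. q, 1   [□-rule on 4 via 0R1]
12. ¬p, 1   [→-rule on 10 (branches; this branch)]
Accessibility: 0R0, 0R1, 1R1
Branch closes: p and ¬p both at 1.
All branches of the negation close; one closing branch shown above.

Valid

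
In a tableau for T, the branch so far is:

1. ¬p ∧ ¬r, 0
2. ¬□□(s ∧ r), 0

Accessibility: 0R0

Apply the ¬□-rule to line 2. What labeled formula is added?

a fresh world 1 with 0R1, and ¬□(s ∧ r) at 1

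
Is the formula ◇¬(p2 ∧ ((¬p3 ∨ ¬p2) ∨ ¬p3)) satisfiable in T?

Satisfiable (open branch found)

1. ◇¬(p2 ∧ ((¬p3 ∨ ¬p2) ∨ ¬p3)), w0
2. ¬(p2 ∧ ((¬p3 ∨ ¬p2) ∨ ¬p3)), w1   [◇-rule on 1: fresh world w1, w0Rw1]
3. ¬((¬p3 ∨ ¬p2) ∨ ¬p3), w1   [¬∧-rule on 2 (branches; this branch)]
4. ¬(¬p3 ∨ ¬p2), w1   [¬∨-rule on 3]
5. p3, w1   [¬∨-rule on 3]
6. p2, w1   [¬∨-rule on 4]
Accessibility: w0Rw0, w0Rw1, w1Rw1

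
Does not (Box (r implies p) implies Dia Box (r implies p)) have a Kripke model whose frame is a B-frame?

1. not (Box (r implies p) implies Dia Box (r implies p)), u
2. Box (r implies p), u   [neg-implies-rule on 1]
3. not Dia Box (r implies p), u   [neg-implies-rule on 1]
4. r implies p, u   [Box-rule on 2 via uRu]
5. not Box (r implies p), u   [neg-Dia-rule on 3 via uRu]
6. p, u   [implies-rule on 4 (branches; this branch)]
7. not (r implies p), v   [neg-Box-rule on 5: fresh world v, uRv]
8. r, v   [neg-implies-rule on 7]
9. not p, v   [neg-implies-rule on 7]
10. r implies p, v   [Box-rule on 2 via uRv]
11. not Box (r implies p), v   [neg-Dia-rule on 3 via uRv]
12. p, v   [implies-rule on 10 (branches; this branch)]
Accessibility: uRu, uRv, vRu, vRv
Branch closes: p and not p both at v.
All branches of the tableau close; one closing branch shown above.

Unsatisfiable (every branch closes)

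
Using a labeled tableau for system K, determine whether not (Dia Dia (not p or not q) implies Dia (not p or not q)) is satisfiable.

Satisfiable

1. not (Dia Dia (not p or not q) implies Dia (not p or not q)), w0
2. Dia Dia (not p or not q), w0   [neg-implies-rule on 1]
3. not Dia (not p or not q), w0   [neg-implies-rule on 1]
4. Dia (not p or not q), w1   [Dia-rule on 2: fresh world w1, w0Rw1]
5. not (not p or not q), w1   [neg-Dia-rule on 3 via w0Rw1]
6. p, w1   [neg-or-rule on 5]
7. q, w1   [neg-or-rule on 5]
8. not p or not q, w2   [Dia-rule on 4: fresh world w2, w1Rw2]
9. not q, w2   [or-rule on 8 (branches; this branch)]
Accessibility: w0Rw1, w1Rw2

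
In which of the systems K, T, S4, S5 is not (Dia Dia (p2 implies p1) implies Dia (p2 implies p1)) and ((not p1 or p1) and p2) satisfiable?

S4-tableau for the formula:
1. not (Dia Dia (p2 implies p1) implies Dia (p2 implies p1)) and ((not p1 or p1) and p2), u
2. not (Dia Dia (p2 implies p1) implies Dia (p2 implies p1)), u
3. (not p1 or p1) and p2, u
4. Dia Dia (p2 implies p1), u
5. not Dia (p2 implies p1), u
6. not p1 or p1, u
7. p2, u
8. not (p2 implies p1), u
9. not p1, u
10. Dia (p2 implies p1), v
11. not (p2 implies p1), v
12. p2, v
13. not p1, v
14. p2 implies p1, w
15. not (p2 implies p1), w
16. p2, w
17. not p1, w
18. p1, w
Accessibility: uRu, uRv, uRw, vRv, vRw, wRw
Branch closes: p1 and not p1 both at w.
Every branch closes (one shown): unsatisfiable in S4, hence also in S5 (every S5-frame is an S4-frame).
T-tableau for the formula:
1. not (Dia Dia (p2 implies p1) implies Dia (p2 implies p1)) and ((not p1 or p1) and p2), u
2. not (Dia Dia (p2 implies p1) implies Dia (p2 implies p1)), u
3. (not p1 or p1) and p2, u
4. Dia Dia (p2 implies p1), u
5. not Dia (p2 implies p1), u
6. not p1 or p1, u
7. p2, u
8. not (p2 implies p1), u
9. not p1, u
10. Dia (p2 implies p1), v
11. not (p2 implies p1), v
12. p2, v
13. not p1, v
14. p2 implies p1, w
15. p1, w
Accessibility: uRu, uRv, vRv, vRw, wRw
Complete open branch: satisfiable in T, hence also in K (this T-model is also a K-model).

K, T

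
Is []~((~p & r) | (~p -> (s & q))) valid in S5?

Invalid (countermodel exists)

Tableau for the negation ~[]~((~p & r) | (~p -> (s & q))):
1. ~[]~((~p & r) | (~p -> (s & q))), w0
2. (~p & r) | (~p -> (s & q)), w1
3. ~p -> (s & q), w1
4. s & q, w1
5. s, w1
6. q, w1
Accessibility: w0Rw0, w0Rw1, w1Rw0, w1Rw1
The negation has an open branch (countermodel exists).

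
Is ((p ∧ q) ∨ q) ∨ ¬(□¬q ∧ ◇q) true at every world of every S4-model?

Yes, valid

Tableau for the negation ¬(((p ∧ q) ∨ q) ∨ ¬(□¬q ∧ ◇q)):
1. ¬(((p ∧ q) ∨ q) ∨ ¬(□¬q ∧ ◇q)), u
2. ¬((p ∧ q) ∨ q), u   [¬∨-rule on 1]
3. □¬q ∧ ◇q, u   [¬∨-rule on 1]
4. ¬(p ∧ q), u   [¬∨-rule on 2]
5. ¬q, u   [¬∨-rule on 2]
6. □¬q, u   [∧-rule on 3]
7. ◇q, u   [∧-rule on 3]
8. q, v   [◇-rule on 7: fresh world v, uRv]
9. ¬q, v   [□-rule on 6 via uRv]
Accessibility: uRu, uRv, vRv
Branch closes: q and ¬q both at v.
All branches of the negation close; one closing branch shown above.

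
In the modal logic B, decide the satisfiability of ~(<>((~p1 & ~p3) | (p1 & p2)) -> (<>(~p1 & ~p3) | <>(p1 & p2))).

1. ~(<>((~p1 & ~p3) | (p1 & p2)) -> (<>(~p1 & ~p3) | <>(p1 & p2))), 0
2. <>((~p1 & ~p3) | (p1 & p2)), 0
3. ~(<>(~p1 & ~p3) | <>(p1 & p2)), 0
4. ~<>(~p1 & ~p3), 0
5. ~<>(p1 & p2), 0
6. ~(~p1 & ~p3), 0
7. ~(p1 & p2), 0
8. p3, 0
9. ~p2, 0
10. (~p1 & ~p3) | (p1 & p2), 1
11. ~(~p1 & ~p3), 1
12. ~(p1 & p2), 1
13. p1 & p2, 1
14. p1, 1
15. p2, 1
16. p3, 1
17. ~p2, 1
Accessibility: 0R0, 0R1, 1R0, 1R1
Branch closes: p2 and ~p2 both at 1.
(One branch shown.) All branches close.

No, unsatisfiable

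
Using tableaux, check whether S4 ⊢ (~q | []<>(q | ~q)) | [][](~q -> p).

Tableau for the negation ~((~q | []<>(q | ~q)) | [][](~q -> p)):
1. ~((~q | []<>(q | ~q)) | [][](~q -> p)), 0
2. ~(~q | []<>(q | ~q)), 0
3. ~[][](~q -> p), 0
4. q, 0
5. ~[]<>(q | ~q), 0
6. ~[](~q -> p), 1
7. ~<>(q | ~q), 2
8. ~(q | ~q), 2
9. ~q, 2
10. q, 2
Accessibility: 0R0, 0R1, 0R2, 1R1, 2R2
Branch closes: q and ~q both at 2.
Every branch of the negation's tableau closes; the branch above is one of them.

Yes, valid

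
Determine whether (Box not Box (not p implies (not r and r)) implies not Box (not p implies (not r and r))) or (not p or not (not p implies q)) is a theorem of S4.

Valid in S4

Tableau for the negation not ((Box not Box (not p implies (not r and r)) implies not Box (not p implies (not r and r))) or (not p or not (not p implies q))):
1. not ((Box not Box (not p implies (not r and r)) implies not Box (not p implies (not r and r))) or (not p or not (not p implies q))), u
2. not (Box not Box (not p implies (not r and r)) implies not Box (not p implies (not r and r))), u
3. not (not p or not (not p implies q)), u
4. Box not Box (not p implies (not r and r)), u
5. Box (not p implies (not r and r)), u
6. p, u
7. not p implies q, u
8. not Box (not p implies (not r and r)), u
9. not p implies (not r and r), u
10. q, u
11. not (not p implies (not r and r)), v
12. not p, v
13. not (not r and r), v
14. not Box (not p implies (not r and r)), v
15. not p implies (not r and r), v
16. not r, v
17. not r and r, v
18. r, v
Accessibility: uRu, uRv, vRv
Branch closes: r and not r both at v.
All branches of the negation close; one closing branch shown above.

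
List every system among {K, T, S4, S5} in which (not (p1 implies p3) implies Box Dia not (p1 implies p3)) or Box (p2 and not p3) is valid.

S5

S5-tableau for the negation not ((not (p1 implies p3) implies Box Dia not (p1 implies p3)) or Box (p2 and not p3)):
1. not ((not (p1 implies p3) implies Box Dia not (p1 implies p3)) or Box (p2 and not p3)), w0
2. not (not (p1 implies p3) implies Box Dia not (p1 implies p3)), w0
3. not Box (p2 and not p3), w0
4. not (p1 implies p3), w0
5. not Box Dia not (p1 implies p3), w0
6. p1, w0
7. not p3, w0
8. not (p2 and not p3), w1
9. p3, w1
10. not Dia not (p1 implies p3), w2
11. p1 implies p3, w0
12. p1 implies p3, w1
13. p1 implies p3, w2
14. p3, w0
Accessibility: w0Rw0, w0Rw1, w0Rw2, w1Rw0, w1Rw1, w1Rw2, w2Rw0, w2Rw1, w2Rw2
Branch closes: p3 and not p3 both at w0.
Every branch closes (one shown): valid in S5.
S4-tableau for the negation not ((not (p1 implies p3) implies Box Dia not (p1 implies p3)) or Box (p2 and not p3)):
1. not ((not (p1 implies p3) implies Box Dia not (p1 implies p3)) or Box (p2 and not p3)), w0
2. not (not (p1 implies p3) implies Box Dia not (p1 implies p3)), w0
3. not Box (p2 and not p3), w0
4. not (p1 implies p3), w0
5. not Box Dia not (p1 implies p3), w0
6. p1, w0
7. not p3, w0
8. not (p2 and not p3), w1
9. p3, w1
10. not Dia not (p1 implies p3), w2
11. p1 implies p3, w2
12. p3, w2
Accessibility: w0Rw0, w0Rw1, w0Rw2, w1Rw1, w2Rw2
Complete open branch: countermodel on an S4-frame, so not valid in S4, nor in K, T (the same frame is also a K-frame and a T-frame).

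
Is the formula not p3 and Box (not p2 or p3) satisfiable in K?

1. not p3 and Box (not p2 or p3), w0
2. not p3, w0
3. Box (not p2 or p3), w0

Satisfiable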